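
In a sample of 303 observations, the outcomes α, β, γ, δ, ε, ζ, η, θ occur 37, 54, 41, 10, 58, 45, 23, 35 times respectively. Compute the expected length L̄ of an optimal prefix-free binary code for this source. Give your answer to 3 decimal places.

Probabilities are the counts divided by 303.
Repeatedly combine the two least-probable nodes; the expected code length is the sum of the merged weights.
merge 10/303 + 23/303 → 11/101
merge 11/101 + 35/303 → 68/303
merge 37/303 + 41/303 → 26/101
merge 15/101 + 18/101 → 33/101
merge 58/303 + 68/303 → 42/101
merge 26/101 + 33/101 → 59/101
merge 42/101 + 59/101 → 1
L = 11/101 + 68/303 + 26/101 + 33/101 + 42/101 + 59/101 + 1 = 884/303 ≈ 2.917 bits/symbol.

2.917 bits/symbol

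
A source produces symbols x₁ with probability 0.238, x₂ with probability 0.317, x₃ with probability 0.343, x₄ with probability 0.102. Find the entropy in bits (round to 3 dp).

1.884 bits

H = −Σ pᵢ log₂ pᵢ.
−0.238·log₂(0.238) = 0.4929
−0.317·log₂(0.317) = 0.5254
−0.343·log₂(0.343) = 0.5295
−0.102·log₂(0.102) = 0.3359
Sum ≈ 1.8837 → 1.884 bits.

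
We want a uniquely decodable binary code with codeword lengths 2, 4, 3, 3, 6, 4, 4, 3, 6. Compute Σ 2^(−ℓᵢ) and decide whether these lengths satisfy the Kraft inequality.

With common denominator 2^6 = 64: Σ 2^(−ℓᵢ) = 16/64 + 4/64 + 8/64 + 8/64 + 1/64 + 4/64 + 4/64 + 8/64 + 1/64 = 54/64 = 0.84375.
Kraft's inequality requires Σ ≤ 1; here Σ = 0.84375 ≤ 1, so such a prefix code exists.

0.84375; yes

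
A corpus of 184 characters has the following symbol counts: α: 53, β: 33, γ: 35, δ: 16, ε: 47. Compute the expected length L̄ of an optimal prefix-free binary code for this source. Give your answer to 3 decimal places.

2.266 bits/symbol

Probabilities are the counts divided by 184.
Repeatedly combine the two least-probable nodes; the expected code length is the sum of the merged weights.
merge 2/23 + 33/184 → 49/184
merge 35/184 + 47/184 → 41/92
merge 49/184 + 53/184 → 51/92
merge 41/92 + 51/92 → 1
L = 49/184 + 41/92 + 51/92 + 1 = 417/184 ≈ 2.266 bits/symbol.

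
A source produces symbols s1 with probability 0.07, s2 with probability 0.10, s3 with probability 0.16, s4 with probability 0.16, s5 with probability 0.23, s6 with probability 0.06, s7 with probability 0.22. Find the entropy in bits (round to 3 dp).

H = −Σ pᵢ log₂ pᵢ.
−0.07·log₂(0.07) = 0.2686
−0.10·log₂(0.10) = 0.3322
−0.16·log₂(0.16) = 0.4230
−0.16·log₂(0.16) = 0.4230
−0.23·log₂(0.23) = 0.4877
−0.06·log₂(0.06) = 0.2435
−0.22·log₂(0.22) = 0.4806
Sum ≈ 2.6586 → 2.659 bits.

2.659 bits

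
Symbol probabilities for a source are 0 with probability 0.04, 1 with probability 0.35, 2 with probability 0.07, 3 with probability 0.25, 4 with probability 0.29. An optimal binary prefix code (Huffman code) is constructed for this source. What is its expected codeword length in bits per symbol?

Repeatedly combine the two least-probable nodes; the expected code length is the sum of the merged weights.
merge 1/25 + 7/100 → 11/100
merge 11/100 + 1/4 → 9/25
merge 29/100 + 7/20 → 16/25
merge 9/25 + 16/25 → 1
L = 11/100 + 9/25 + 16/25 + 1 = 211/100 = 2.11 bits/symbol.

2.11 bits/symbol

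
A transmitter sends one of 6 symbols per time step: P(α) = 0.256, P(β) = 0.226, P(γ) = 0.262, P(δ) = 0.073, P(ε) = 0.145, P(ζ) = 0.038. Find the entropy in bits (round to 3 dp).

2.353 bits

H = −Σ pᵢ log₂ pᵢ.
−0.256·log₂(0.256) = 0.5032
−0.226·log₂(0.226) = 0.4849
−0.262·log₂(0.262) = 0.5063
−0.073·log₂(0.073) = 0.2756
−0.145·log₂(0.145) = 0.4040
−0.038·log₂(0.038) = 0.1793
Sum ≈ 2.3533 → 2.353 bits.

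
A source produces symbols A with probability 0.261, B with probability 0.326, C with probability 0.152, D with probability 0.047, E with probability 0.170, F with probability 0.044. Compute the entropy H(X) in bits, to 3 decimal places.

H = −Σ pᵢ log₂ pᵢ.
−0.261·log₂(0.261) = 0.5058
−0.326·log₂(0.326) = 0.5272
−0.152·log₂(0.152) = 0.4131
−0.047·log₂(0.047) = 0.2073
−0.170·log₂(0.170) = 0.4346
−0.044·log₂(0.044) = 0.1983
Sum ≈ 2.2863 → 2.286 bits.

2.286 bits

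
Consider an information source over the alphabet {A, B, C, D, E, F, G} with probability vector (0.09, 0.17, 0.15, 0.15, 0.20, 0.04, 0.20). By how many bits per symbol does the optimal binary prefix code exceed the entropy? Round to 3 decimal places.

0.047 bits

Entropy H = −Σ p log₂ p ≈ 2.6829 bits.
Huffman merges: 1/25+9/100→13/100; 13/100+3/20→7/25; 3/20+17/100→8/25; 1/5+1/5→2/5; 7/25+8/25→3/5; 2/5+3/5→1. L = 273/100 ≈ 2.7300.
L − H = 2.7300 − 2.6829 = 0.047 bits.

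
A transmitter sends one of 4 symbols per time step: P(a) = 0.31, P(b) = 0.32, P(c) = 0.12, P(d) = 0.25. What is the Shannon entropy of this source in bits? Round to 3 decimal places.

1.917 bits

H = −Σ pᵢ log₂ pᵢ.
−0.31·log₂(0.31) = 0.5238
−0.32·log₂(0.32) = 0.5260
−0.12·log₂(0.12) = 0.3671
−0.25·log₂(0.25) = 0.5000
Sum ≈ 1.9169 → 1.917 bits.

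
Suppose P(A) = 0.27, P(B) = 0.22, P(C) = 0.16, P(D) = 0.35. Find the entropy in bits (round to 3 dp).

1.944 bits

H = −Σ pᵢ log₂ pᵢ.
−0.27·log₂(0.27) = 0.5100
−0.22·log₂(0.22) = 0.4806
−0.16·log₂(0.16) = 0.4230
−0.35·log₂(0.35) = 0.5301
Sum ≈ 1.9437 → 1.944 bits.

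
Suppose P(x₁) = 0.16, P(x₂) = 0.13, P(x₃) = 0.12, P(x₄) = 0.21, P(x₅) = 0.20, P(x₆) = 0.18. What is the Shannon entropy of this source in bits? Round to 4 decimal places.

H = −Σ pᵢ log₂ pᵢ.
−0.16·log₂(0.16) = 0.4230
−0.13·log₂(0.13) = 0.3826
−0.12·log₂(0.12) = 0.3671
−0.21·log₂(0.21) = 0.4728
−0.20·log₂(0.20) = 0.4644
−0.18·log₂(0.18) = 0.4453
Sum ≈ 2.5552 → 2.5552 bits.

2.5552 bits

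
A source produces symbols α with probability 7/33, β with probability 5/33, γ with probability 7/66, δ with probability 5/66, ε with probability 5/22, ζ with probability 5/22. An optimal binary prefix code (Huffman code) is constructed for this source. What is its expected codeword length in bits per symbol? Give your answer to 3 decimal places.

2.515 bits/symbol

Repeatedly combine the two least-probable nodes; the expected code length is the sum of the merged weights.
merge 5/66 + 7/66 → 2/11
merge 5/33 + 2/11 → 1/3
merge 7/33 + 5/22 → 29/66
merge 5/22 + 1/3 → 37/66
merge 29/66 + 37/66 → 1
L = 2/11 + 1/3 + 29/66 + 37/66 + 1 = 83/33 ≈ 2.515 bits/symbol.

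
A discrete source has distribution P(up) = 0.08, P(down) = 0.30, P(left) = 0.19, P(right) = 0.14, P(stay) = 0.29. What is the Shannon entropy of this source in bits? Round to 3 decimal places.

H = −Σ pᵢ log₂ pᵢ.
−0.08·log₂(0.08) = 0.2915
−0.30·log₂(0.30) = 0.5211
−0.19·log₂(0.19) = 0.4552
−0.14·log₂(0.14) = 0.3971
−0.29·log₂(0.29) = 0.5179
Sum ≈ 2.1828 → 2.183 bits.

2.183 bits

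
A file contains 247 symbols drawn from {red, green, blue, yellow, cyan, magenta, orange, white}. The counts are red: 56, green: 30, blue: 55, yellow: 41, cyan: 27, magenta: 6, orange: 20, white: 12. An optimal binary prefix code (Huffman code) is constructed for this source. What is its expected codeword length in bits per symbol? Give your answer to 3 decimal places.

Probabilities are the counts divided by 247.
Repeatedly combine the two least-probable nodes; the expected code length is the sum of the merged weights.
merge 6/247 + 12/247 → 18/247
merge 18/247 + 20/247 → 2/13
merge 27/247 + 30/247 → 3/13
merge 2/13 + 41/247 → 79/247
merge 55/247 + 56/247 → 111/247
merge 3/13 + 79/247 → 136/247
merge 111/247 + 136/247 → 1
L = 18/247 + 2/13 + 3/13 + 79/247 + 111/247 + 136/247 + 1 = 686/247 ≈ 2.777 bits/symbol.

2.777 bits/symbol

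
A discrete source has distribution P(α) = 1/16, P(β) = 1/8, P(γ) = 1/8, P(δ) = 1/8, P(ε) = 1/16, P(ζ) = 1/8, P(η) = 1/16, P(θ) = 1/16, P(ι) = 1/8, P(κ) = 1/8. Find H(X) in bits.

3.25 bits

Each probability is a power of 1/2, so log₂(1/p) is an integer.
H = Σ p·log₂(1/p) = 1/16·4 + 1/8·3 + 1/8·3 + 1/8·3 + 1/16·4 + 1/8·3 + 1/16·4 + 1/16·4 + 1/8·3 + 1/8·3 = 3.25 bits.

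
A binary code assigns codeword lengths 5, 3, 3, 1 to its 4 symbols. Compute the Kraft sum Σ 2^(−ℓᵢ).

With common denominator 2^5 = 32: Σ 2^(−ℓᵢ) = 1/32 + 4/32 + 4/32 + 16/32 = 25/32 = 0.78125.

0.78125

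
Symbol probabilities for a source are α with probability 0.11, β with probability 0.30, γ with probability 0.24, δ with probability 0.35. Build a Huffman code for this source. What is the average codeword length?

2 bits/symbol

Repeatedly combine the two least-probable nodes; the expected code length is the sum of the merged weights.
merge 11/100 + 6/25 → 7/20
merge 3/10 + 7/20 → 13/20
merge 7/20 + 13/20 → 1
L = 7/20 + 13/20 + 1 = 2 bits/symbol.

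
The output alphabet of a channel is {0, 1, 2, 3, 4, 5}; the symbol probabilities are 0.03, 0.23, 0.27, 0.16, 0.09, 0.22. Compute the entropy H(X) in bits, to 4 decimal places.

2.3657 bits

H = −Σ pᵢ log₂ pᵢ.
−0.03·log₂(0.03) = 0.1518
−0.23·log₂(0.23) = 0.4877
−0.27·log₂(0.27) = 0.5100
−0.16·log₂(0.16) = 0.4230
−0.09·log₂(0.09) = 0.3127
−0.22·log₂(0.22) = 0.4806
Sum ≈ 2.3657 → 2.3657 bits.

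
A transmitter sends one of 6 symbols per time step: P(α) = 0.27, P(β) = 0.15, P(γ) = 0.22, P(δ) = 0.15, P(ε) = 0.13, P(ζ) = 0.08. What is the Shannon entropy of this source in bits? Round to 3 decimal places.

H = −Σ pᵢ log₂ pᵢ.
−0.27·log₂(0.27) = 0.5100
−0.15·log₂(0.15) = 0.4105
−0.22·log₂(0.22) = 0.4806
−0.15·log₂(0.15) = 0.4105
−0.13·log₂(0.13) = 0.3826
−0.08·log₂(0.08) = 0.2915
Sum ≈ 2.4858 → 2.486 bits.

2.486 bits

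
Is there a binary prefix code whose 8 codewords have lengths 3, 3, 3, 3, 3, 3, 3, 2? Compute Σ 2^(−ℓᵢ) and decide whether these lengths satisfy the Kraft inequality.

With common denominator 2^3 = 8: Σ 2^(−ℓᵢ) = 1/8 + 1/8 + 1/8 + 1/8 + 1/8 + 1/8 + 1/8 + 2/8 = 9/8 = 1.125.
Kraft's inequality requires Σ ≤ 1; here Σ = 1.125 > 1, so no such prefix code exists.

1.125; no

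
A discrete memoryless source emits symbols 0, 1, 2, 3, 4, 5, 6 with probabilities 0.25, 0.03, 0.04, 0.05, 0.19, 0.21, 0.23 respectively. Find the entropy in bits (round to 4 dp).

2.4693 bits

H = −Σ pᵢ log₂ pᵢ.
−0.25·log₂(0.25) = 0.5000
−0.03·log₂(0.03) = 0.1518
−0.04·log₂(0.04) = 0.1858
−0.05·log₂(0.05) = 0.2161
−0.19·log₂(0.19) = 0.4552
−0.21·log₂(0.21) = 0.4728
−0.23·log₂(0.23) = 0.4877
Sum ≈ 2.4693 → 2.4693 bits.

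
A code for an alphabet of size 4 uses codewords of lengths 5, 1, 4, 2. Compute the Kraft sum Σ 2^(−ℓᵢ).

With common denominator 2^5 = 32: Σ 2^(−ℓᵢ) = 1/32 + 16/32 + 2/32 + 8/32 = 27/32 = 0.84375.

0.84375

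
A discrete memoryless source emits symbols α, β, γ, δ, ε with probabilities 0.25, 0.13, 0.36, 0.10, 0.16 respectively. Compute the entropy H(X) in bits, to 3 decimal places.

2.168 bits

H = −Σ pᵢ log₂ pᵢ.
−0.25·log₂(0.25) = 0.5000
−0.13·log₂(0.13) = 0.3826
−0.36·log₂(0.36) = 0.5306
−0.10·log₂(0.10) = 0.3322
−0.16·log₂(0.16) = 0.4230
Sum ≈ 2.1685 → 2.168 bits.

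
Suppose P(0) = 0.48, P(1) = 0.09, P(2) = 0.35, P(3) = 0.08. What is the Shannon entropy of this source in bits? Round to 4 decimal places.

1.6425 bits

H = −Σ pᵢ log₂ pᵢ.
−0.48·log₂(0.48) = 0.5083
−0.09·log₂(0.09) = 0.3127
−0.35·log₂(0.35) = 0.5301
−0.08·log₂(0.08) = 0.2915
Sum ≈ 1.6425 → 1.6425 bits.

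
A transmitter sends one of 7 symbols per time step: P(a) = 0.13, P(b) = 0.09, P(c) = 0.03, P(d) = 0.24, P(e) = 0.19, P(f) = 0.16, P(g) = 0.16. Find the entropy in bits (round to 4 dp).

2.6425 bits

H = −Σ pᵢ log₂ pᵢ.
−0.13·log₂(0.13) = 0.3826
−0.09·log₂(0.09) = 0.3127
−0.03·log₂(0.03) = 0.1518
−0.24·log₂(0.24) = 0.4941
−0.19·log₂(0.19) = 0.4552
−0.16·log₂(0.16) = 0.4230
−0.16·log₂(0.16) = 0.4230
Sum ≈ 2.6425 → 2.6425 bits.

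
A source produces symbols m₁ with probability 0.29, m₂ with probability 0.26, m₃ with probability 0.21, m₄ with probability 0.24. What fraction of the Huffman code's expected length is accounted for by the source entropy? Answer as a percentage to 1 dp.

99.5%

Entropy H = −Σ p log₂ p ≈ 1.9901 bits.
Huffman merges: 21/100+6/25→9/20; 13/50+29/100→11/20; 9/20+11/20→1. L = 2 ≈ 2.0000.
Efficiency = H/L = 1.9901/2.0000 = 99.5%.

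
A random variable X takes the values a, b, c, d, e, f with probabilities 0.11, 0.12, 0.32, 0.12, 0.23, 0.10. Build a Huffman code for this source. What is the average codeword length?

2.45 bits/symbol

Repeatedly combine the two least-probable nodes; the expected code length is the sum of the merged weights.
merge 1/10 + 11/100 → 21/100
merge 3/25 + 3/25 → 6/25
merge 21/100 + 23/100 → 11/25
merge 6/25 + 8/25 → 14/25
merge 11/25 + 14/25 → 1
L = 21/100 + 6/25 + 11/25 + 14/25 + 1 = 49/20 = 2.45 bits/symbol.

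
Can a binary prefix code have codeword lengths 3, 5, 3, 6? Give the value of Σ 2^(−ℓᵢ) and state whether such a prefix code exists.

With common denominator 2^6 = 64: Σ 2^(−ℓᵢ) = 8/64 + 2/64 + 8/64 + 1/64 = 19/64 = 0.296875.
Kraft's inequality requires Σ ≤ 1; here Σ = 0.296875 ≤ 1, so such a prefix code exists.

0.296875; yes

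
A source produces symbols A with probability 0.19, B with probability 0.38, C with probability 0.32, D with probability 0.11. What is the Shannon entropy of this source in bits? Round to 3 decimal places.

H = −Σ pᵢ log₂ pᵢ.
−0.19·log₂(0.19) = 0.4552
−0.38·log₂(0.38) = 0.5305
−0.32·log₂(0.32) = 0.5260
−0.11·log₂(0.11) = 0.3503
Sum ≈ 1.8620 → 1.862 bits.

1.862 bits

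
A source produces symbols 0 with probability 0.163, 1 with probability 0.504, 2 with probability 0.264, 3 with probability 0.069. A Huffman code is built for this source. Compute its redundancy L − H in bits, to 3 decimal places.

0.030 bits

Entropy H = −Σ p log₂ p ≈ 1.6982 bits.
Huffman merges: 69/1000+163/1000→29/125; 29/125+33/125→62/125; 62/125+63/125→1. L = 216/125 ≈ 1.7280.
L − H = 1.7280 − 1.6982 = 0.030 bits.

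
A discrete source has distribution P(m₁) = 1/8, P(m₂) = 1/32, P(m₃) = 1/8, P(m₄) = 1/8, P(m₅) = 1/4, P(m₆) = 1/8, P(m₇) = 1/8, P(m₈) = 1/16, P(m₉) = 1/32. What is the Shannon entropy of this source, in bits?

2.9375 bits

Each probability is a power of 1/2, so log₂(1/p) is an integer.
H = Σ p·log₂(1/p) = 1/8·3 + 1/32·5 + 1/8·3 + 1/8·3 + 1/4·2 + 1/8·3 + 1/8·3 + 1/16·4 + 1/32·5 = 2.9375 bits.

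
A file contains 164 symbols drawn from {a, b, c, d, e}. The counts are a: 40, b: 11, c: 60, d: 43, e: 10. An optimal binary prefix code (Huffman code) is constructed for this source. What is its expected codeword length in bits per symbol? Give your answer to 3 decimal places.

2.128 bits/symbol

Probabilities are the counts divided by 164.
Repeatedly combine the two least-probable nodes; the expected code length is the sum of the merged weights.
merge 5/82 + 11/164 → 21/164
merge 21/164 + 10/41 → 61/164
merge 43/164 + 15/41 → 103/164
merge 61/164 + 103/164 → 1
L = 21/164 + 61/164 + 103/164 + 1 = 349/164 ≈ 2.128 bits/symbol.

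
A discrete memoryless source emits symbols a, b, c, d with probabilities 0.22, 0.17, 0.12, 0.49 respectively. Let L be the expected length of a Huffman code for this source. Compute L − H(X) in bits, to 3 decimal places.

Entropy H = −Σ p log₂ p ≈ 1.7865 bits.
Huffman merges: 3/25+17/100→29/100; 11/50+29/100→51/100; 49/100+51/100→1. L = 9/5 ≈ 1.8000.
L − H = 1.8000 − 1.7865 = 0.013 bits.

0.013 bits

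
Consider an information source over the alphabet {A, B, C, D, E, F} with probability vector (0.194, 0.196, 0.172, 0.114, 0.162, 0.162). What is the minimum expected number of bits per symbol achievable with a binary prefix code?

2.61 bits/symbol

Repeatedly combine the two least-probable nodes; the expected code length is the sum of the merged weights.
merge 57/500 + 81/500 → 69/250
merge 81/500 + 43/250 → 167/500
merge 97/500 + 49/250 → 39/100
merge 69/250 + 167/500 → 61/100
merge 39/100 + 61/100 → 1
L = 69/250 + 167/500 + 39/100 + 61/100 + 1 = 261/100 = 2.61 bits/symbol.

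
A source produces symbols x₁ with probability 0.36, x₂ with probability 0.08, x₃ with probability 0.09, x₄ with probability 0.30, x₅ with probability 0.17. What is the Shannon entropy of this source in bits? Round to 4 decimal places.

2.0905 bits

H = −Σ pᵢ log₂ pᵢ.
−0.36·log₂(0.36) = 0.5306
−0.08·log₂(0.08) = 0.2915
−0.09·log₂(0.09) = 0.3127
−0.30·log₂(0.30) = 0.5211
−0.17·log₂(0.17) = 0.4346
Sum ≈ 2.0905 → 2.0905 bits.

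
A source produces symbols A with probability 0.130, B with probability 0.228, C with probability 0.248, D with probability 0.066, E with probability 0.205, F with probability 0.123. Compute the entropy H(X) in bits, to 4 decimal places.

2.4672 bits

H = −Σ pᵢ log₂ pᵢ.
−0.130·log₂(0.130) = 0.3826
−0.228·log₂(0.228) = 0.4863
−0.248·log₂(0.248) = 0.4989
−0.066·log₂(0.066) = 0.2588
−0.205·log₂(0.205) = 0.4687
−0.123·log₂(0.123) = 0.3719
Sum ≈ 2.4672 → 2.4672 bits.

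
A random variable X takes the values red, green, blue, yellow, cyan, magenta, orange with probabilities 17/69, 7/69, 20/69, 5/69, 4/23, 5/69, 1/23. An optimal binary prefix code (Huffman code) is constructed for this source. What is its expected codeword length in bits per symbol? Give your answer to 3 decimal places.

Repeatedly combine the two least-probable nodes; the expected code length is the sum of the merged weights.
merge 1/23 + 5/69 → 8/69
merge 5/69 + 7/69 → 4/23
merge 8/69 + 4/23 → 20/69
merge 4/23 + 17/69 → 29/69
merge 20/69 + 20/69 → 40/69
merge 29/69 + 40/69 → 1
L = 8/69 + 4/23 + 20/69 + 29/69 + 40/69 + 1 = 178/69 ≈ 2.580 bits/symbol.

2.580 bits/symbol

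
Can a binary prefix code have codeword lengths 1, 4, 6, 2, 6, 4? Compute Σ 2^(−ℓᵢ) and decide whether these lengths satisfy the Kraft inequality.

With common denominator 2^6 = 64: Σ 2^(−ℓᵢ) = 32/64 + 4/64 + 1/64 + 16/64 + 1/64 + 4/64 = 58/64 = 0.90625.
Kraft's inequality requires Σ ≤ 1; here Σ = 0.90625 ≤ 1, so such a prefix code exists.

0.90625; yes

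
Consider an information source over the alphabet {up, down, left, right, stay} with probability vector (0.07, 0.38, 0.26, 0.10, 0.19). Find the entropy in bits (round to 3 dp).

2.092 bits

H = −Σ pᵢ log₂ pᵢ.
−0.07·log₂(0.07) = 0.2686
−0.38·log₂(0.38) = 0.5305
−0.26·log₂(0.26) = 0.5053
−0.10·log₂(0.10) = 0.3322
−0.19·log₂(0.19) = 0.4552
Sum ≈ 2.0917 → 2.092 bits.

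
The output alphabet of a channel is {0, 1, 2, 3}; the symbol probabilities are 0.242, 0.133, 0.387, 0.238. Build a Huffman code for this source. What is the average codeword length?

Repeatedly combine the two least-probable nodes; the expected code length is the sum of the merged weights.
merge 133/1000 + 119/500 → 371/1000
merge 121/500 + 371/1000 → 613/1000
merge 387/1000 + 613/1000 → 1
L = 371/1000 + 613/1000 + 1 = 248/125 = 1.984 bits/symbol.

1.984 bits/symbol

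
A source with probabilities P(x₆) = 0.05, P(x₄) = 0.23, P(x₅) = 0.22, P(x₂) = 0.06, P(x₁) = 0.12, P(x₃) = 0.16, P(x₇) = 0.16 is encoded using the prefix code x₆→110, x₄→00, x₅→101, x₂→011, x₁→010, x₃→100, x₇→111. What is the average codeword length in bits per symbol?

2.77 bits/symbol

L̄ = Σ pᵢ·ℓᵢ = 0.05·3 + 0.23·2 + 0.22·3 + 0.06·3 + 0.12·3 + 0.16·3 + 0.16·3 = 2.77 bits/symbol.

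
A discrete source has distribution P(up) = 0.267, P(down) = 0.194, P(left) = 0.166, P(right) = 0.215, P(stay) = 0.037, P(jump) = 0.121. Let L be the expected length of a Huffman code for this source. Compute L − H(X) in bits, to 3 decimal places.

0.063 bits

Entropy H = −Σ p log₂ p ≈ 2.4191 bits.
Huffman merges: 37/1000+121/1000→79/500; 79/500+83/500→81/250; 97/500+43/200→409/1000; 267/1000+81/250→591/1000; 409/1000+591/1000→1. L = 1241/500 ≈ 2.4820.
L − H = 2.4820 − 2.4191 = 0.063 bits.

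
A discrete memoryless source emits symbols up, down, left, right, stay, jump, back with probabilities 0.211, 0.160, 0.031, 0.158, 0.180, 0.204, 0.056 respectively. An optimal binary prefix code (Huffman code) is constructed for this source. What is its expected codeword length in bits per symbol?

Repeatedly combine the two least-probable nodes; the expected code length is the sum of the merged weights.
merge 31/1000 + 7/125 → 87/1000
merge 87/1000 + 79/500 → 49/200
merge 4/25 + 9/50 → 17/50
merge 51/250 + 211/1000 → 83/200
merge 49/200 + 17/50 → 117/200
merge 83/200 + 117/200 → 1
L = 87/1000 + 49/200 + 17/50 + 83/200 + 117/200 + 1 = 334/125 = 2.672 bits/symbol.

2.672 bits/symbol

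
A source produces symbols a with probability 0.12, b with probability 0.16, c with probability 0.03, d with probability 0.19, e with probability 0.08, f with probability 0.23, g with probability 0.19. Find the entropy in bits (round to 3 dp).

2.631 bits

H = −Σ pᵢ log₂ pᵢ.
−0.12·log₂(0.12) = 0.3671
−0.16·log₂(0.16) = 0.4230
−0.03·log₂(0.03) = 0.1518
−0.19·log₂(0.19) = 0.4552
−0.08·log₂(0.08) = 0.2915
−0.23·log₂(0.23) = 0.4877
−0.19·log₂(0.19) = 0.4552
Sum ≈ 2.6315 → 2.631 bits.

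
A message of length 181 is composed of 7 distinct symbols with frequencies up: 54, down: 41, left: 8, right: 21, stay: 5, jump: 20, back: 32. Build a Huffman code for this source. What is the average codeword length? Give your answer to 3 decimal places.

Probabilities are the counts divided by 181.
Repeatedly combine the two least-probable nodes; the expected code length is the sum of the merged weights.
merge 5/181 + 8/181 → 13/181
merge 13/181 + 20/181 → 33/181
merge 21/181 + 32/181 → 53/181
merge 33/181 + 41/181 → 74/181
merge 53/181 + 54/181 → 107/181
merge 74/181 + 107/181 → 1
L = 13/181 + 33/181 + 53/181 + 74/181 + 107/181 + 1 = 461/181 ≈ 2.547 bits/symbol.

2.547 bits/symbol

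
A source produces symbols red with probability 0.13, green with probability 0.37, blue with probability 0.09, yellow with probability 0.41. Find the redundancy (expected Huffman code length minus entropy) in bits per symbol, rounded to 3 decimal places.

Entropy H = −Σ p log₂ p ≈ 1.7534 bits.
Huffman merges: 9/100+13/100→11/50; 11/50+37/100→59/100; 41/100+59/100→1. L = 181/100 ≈ 1.8100.
L − H = 1.8100 − 1.7534 = 0.057 bits.

0.057 bits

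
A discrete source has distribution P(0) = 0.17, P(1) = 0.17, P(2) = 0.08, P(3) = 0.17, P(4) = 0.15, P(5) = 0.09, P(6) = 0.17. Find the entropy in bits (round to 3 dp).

2.753 bits

H = −Σ pᵢ log₂ pᵢ.
−0.17·log₂(0.17) = 0.4346
−0.17·log₂(0.17) = 0.4346
−0.08·log₂(0.08) = 0.2915
−0.17·log₂(0.17) = 0.4346
−0.15·log₂(0.15) = 0.4105
−0.09·log₂(0.09) = 0.3127
−0.17·log₂(0.17) = 0.4346
Sum ≈ 2.7531 → 2.753 bits.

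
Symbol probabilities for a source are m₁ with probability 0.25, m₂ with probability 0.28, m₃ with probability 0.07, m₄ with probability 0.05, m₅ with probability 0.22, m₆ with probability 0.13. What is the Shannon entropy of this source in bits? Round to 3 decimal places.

2.362 bits

H = −Σ pᵢ log₂ pᵢ.
−0.25·log₂(0.25) = 0.5000
−0.28·log₂(0.28) = 0.5142
−0.07·log₂(0.07) = 0.2686
−0.05·log₂(0.05) = 0.2161
−0.22·log₂(0.22) = 0.4806
−0.13·log₂(0.13) = 0.3826
Sum ≈ 2.3621 → 2.362 bits.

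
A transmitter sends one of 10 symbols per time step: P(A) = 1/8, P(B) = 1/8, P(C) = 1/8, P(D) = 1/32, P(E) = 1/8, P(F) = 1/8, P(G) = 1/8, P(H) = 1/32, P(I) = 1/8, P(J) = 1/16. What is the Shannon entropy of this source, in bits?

3.1875 bits

Each probability is a power of 1/2, so log₂(1/p) is an integer.
H = Σ p·log₂(1/p) = 1/8·3 + 1/8·3 + 1/8·3 + 1/32·5 + 1/8·3 + 1/8·3 + 1/8·3 + 1/32·5 + 1/8·3 + 1/16·4 = 3.1875 bits.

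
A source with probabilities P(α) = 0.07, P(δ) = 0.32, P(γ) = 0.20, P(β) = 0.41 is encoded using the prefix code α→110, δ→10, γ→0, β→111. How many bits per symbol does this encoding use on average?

L̄ = Σ pᵢ·ℓᵢ = 0.07·3 + 0.32·2 + 0.20·1 + 0.41·3 = 2.28 bits/symbol.

2.28 bits/symbol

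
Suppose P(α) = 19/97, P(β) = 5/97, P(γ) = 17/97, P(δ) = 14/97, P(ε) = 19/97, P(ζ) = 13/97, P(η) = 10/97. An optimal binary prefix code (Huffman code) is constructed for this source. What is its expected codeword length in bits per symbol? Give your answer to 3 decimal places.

2.763 bits/symbol

Repeatedly combine the two least-probable nodes; the expected code length is the sum of the merged weights.
merge 5/97 + 10/97 → 15/97
merge 13/97 + 14/97 → 27/97
merge 15/97 + 17/97 → 32/97
merge 19/97 + 19/97 → 38/97
merge 27/97 + 32/97 → 59/97
merge 38/97 + 59/97 → 1
L = 15/97 + 27/97 + 32/97 + 38/97 + 59/97 + 1 = 268/97 ≈ 2.763 bits/symbol.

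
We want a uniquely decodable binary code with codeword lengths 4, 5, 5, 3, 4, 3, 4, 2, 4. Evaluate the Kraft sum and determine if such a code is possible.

With common denominator 2^5 = 32: Σ 2^(−ℓᵢ) = 2/32 + 1/32 + 1/32 + 4/32 + 2/32 + 4/32 + 2/32 + 8/32 + 2/32 = 26/32 = 0.8125.
Kraft's inequality requires Σ ≤ 1; here Σ = 0.8125 ≤ 1, so such a prefix code exists.

0.8125; yes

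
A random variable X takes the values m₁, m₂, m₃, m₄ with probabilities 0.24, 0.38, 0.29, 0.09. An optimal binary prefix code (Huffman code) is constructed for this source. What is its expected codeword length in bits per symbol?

Repeatedly combine the two least-probable nodes; the expected code length is the sum of the merged weights.
merge 9/100 + 6/25 → 33/100
merge 29/100 + 33/100 → 31/50
merge 19/50 + 31/50 → 1
L = 33/100 + 31/50 + 1 = 39/20 = 1.95 bits/symbol.

1.95 bits/symbol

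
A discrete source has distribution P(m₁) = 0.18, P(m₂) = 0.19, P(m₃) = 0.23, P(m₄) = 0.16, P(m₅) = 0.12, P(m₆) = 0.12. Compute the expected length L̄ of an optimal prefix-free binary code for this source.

2.58 bits/symbol

Repeatedly combine the two least-probable nodes; the expected code length is the sum of the merged weights.
merge 3/25 + 3/25 → 6/25
merge 4/25 + 9/50 → 17/50
merge 19/100 + 23/100 → 21/50
merge 6/25 + 17/50 → 29/50
merge 21/50 + 29/50 → 1
L = 6/25 + 17/50 + 21/50 + 29/50 + 1 = 129/50 = 2.58 bits/symbol.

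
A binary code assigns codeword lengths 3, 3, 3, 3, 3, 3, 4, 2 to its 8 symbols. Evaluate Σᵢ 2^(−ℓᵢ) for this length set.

1.0625

With common denominator 2^4 = 16: Σ 2^(−ℓᵢ) = 2/16 + 2/16 + 2/16 + 2/16 + 2/16 + 2/16 + 1/16 + 4/16 = 17/16 = 1.0625.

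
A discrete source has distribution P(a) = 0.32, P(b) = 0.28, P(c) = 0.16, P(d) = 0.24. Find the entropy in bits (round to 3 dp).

1.957 bits

H = −Σ pᵢ log₂ pᵢ.
−0.32·log₂(0.32) = 0.5260
−0.28·log₂(0.28) = 0.5142
−0.16·log₂(0.16) = 0.4230
−0.24·log₂(0.24) = 0.4941
Sum ≈ 1.9574 → 1.957 bits.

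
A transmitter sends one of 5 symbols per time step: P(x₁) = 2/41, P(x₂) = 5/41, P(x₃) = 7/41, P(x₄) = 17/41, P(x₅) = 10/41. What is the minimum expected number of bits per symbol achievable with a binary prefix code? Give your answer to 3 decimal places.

Repeatedly combine the two least-probable nodes; the expected code length is the sum of the merged weights.
merge 2/41 + 5/41 → 7/41
merge 7/41 + 7/41 → 14/41
merge 10/41 + 14/41 → 24/41
merge 17/41 + 24/41 → 1
L = 7/41 + 14/41 + 24/41 + 1 = 86/41 ≈ 2.098 bits/symbol.

2.098 bits/symbol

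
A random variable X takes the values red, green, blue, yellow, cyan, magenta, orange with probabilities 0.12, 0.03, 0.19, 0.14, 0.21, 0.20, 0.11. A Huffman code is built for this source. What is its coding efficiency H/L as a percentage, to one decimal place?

97.4%

Entropy H = −Σ p log₂ p ≈ 2.6587 bits.
Huffman merges: 3/100+11/100→7/50; 3/25+7/50→13/50; 7/50+19/100→33/100; 1/5+21/100→41/100; 13/50+33/100→59/100; 41/100+59/100→1. L = 273/100 ≈ 2.7300.
Efficiency = H/L = 2.6587/2.7300 = 97.4%.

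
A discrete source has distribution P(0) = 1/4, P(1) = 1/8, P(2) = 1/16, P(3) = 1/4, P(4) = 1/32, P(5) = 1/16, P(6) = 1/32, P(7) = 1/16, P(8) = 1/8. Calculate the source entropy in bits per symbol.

Each probability is a power of 1/2, so log₂(1/p) is an integer.
H = Σ p·log₂(1/p) = 1/4·2 + 1/8·3 + 1/16·4 + 1/4·2 + 1/32·5 + 1/16·4 + 1/32·5 + 1/16·4 + 1/8·3 = 2.8125 bits.

2.8125 bits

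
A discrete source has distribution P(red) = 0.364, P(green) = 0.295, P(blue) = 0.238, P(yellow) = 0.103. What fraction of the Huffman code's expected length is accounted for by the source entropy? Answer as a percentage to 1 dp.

Entropy H = −Σ p log₂ p ≈ 1.8809 bits.
Huffman merges: 103/1000+119/500→341/1000; 59/200+341/1000→159/250; 91/250+159/250→1. L = 1977/1000 ≈ 1.9770.
Efficiency = H/L = 1.8809/1.9770 = 95.1%.

95.1%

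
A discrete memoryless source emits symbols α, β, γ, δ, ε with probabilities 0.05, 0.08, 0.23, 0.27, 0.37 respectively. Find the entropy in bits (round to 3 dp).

H = −Σ pᵢ log₂ pᵢ.
−0.05·log₂(0.05) = 0.2161
−0.08·log₂(0.08) = 0.2915
−0.23·log₂(0.23) = 0.4877
−0.27·log₂(0.27) = 0.5100
−0.37·log₂(0.37) = 0.5307
Sum ≈ 2.0360 → 2.036 bits.

2.036 bits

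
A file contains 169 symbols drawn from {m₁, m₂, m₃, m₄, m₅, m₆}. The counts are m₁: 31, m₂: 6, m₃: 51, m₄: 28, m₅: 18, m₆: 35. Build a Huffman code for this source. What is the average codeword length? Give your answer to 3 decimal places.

2.450 bits/symbol

Probabilities are the counts divided by 169.
Repeatedly combine the two least-probable nodes; the expected code length is the sum of the merged weights.
merge 6/169 + 18/169 → 24/169
merge 24/169 + 28/169 → 4/13
merge 31/169 + 35/169 → 66/169
merge 51/169 + 4/13 → 103/169
merge 66/169 + 103/169 → 1
L = 24/169 + 4/13 + 66/169 + 103/169 + 1 = 414/169 ≈ 2.450 bits/symbol.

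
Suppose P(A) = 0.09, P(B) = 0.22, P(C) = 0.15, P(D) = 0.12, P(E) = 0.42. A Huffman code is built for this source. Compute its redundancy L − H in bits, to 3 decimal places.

0.054 bits

Entropy H = −Σ p log₂ p ≈ 2.0965 bits.
Huffman merges: 9/100+3/25→21/100; 3/20+21/100→9/25; 11/50+9/25→29/50; 21/50+29/50→1. L = 43/20 ≈ 2.1500.
L − H = 2.1500 − 2.0965 = 0.054 bits.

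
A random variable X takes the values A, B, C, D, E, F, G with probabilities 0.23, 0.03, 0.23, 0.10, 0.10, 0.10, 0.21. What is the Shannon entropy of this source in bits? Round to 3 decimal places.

H = −Σ pᵢ log₂ pᵢ.
−0.23·log₂(0.23) = 0.4877
−0.03·log₂(0.03) = 0.1518
−0.23·log₂(0.23) = 0.4877
−0.10·log₂(0.10) = 0.3322
−0.10·log₂(0.10) = 0.3322
−0.10·log₂(0.10) = 0.3322
−0.21·log₂(0.21) = 0.4728
Sum ≈ 2.5965 → 2.597 bits.

2.597 bits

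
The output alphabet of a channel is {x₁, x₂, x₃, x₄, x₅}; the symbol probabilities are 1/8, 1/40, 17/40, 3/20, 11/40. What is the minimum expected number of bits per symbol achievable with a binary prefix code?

Repeatedly combine the two least-probable nodes; the expected code length is the sum of the merged weights.
merge 1/40 + 1/8 → 3/20
merge 3/20 + 3/20 → 3/10
merge 11/40 + 3/10 → 23/40
merge 17/40 + 23/40 → 1
L = 3/20 + 3/10 + 23/40 + 1 = 81/40 = 2.025 bits/symbol.

2.025 bits/symbol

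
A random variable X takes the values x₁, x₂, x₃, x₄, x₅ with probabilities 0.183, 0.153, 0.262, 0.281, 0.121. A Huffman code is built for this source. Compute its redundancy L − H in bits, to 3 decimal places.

Entropy H = −Σ p log₂ p ≈ 2.2523 bits.
Huffman merges: 121/1000+153/1000→137/500; 183/1000+131/500→89/200; 137/500+281/1000→111/200; 89/200+111/200→1. L = 1137/500 ≈ 2.2740.
L − H = 2.2740 − 2.2523 = 0.022 bits.

0.022 bits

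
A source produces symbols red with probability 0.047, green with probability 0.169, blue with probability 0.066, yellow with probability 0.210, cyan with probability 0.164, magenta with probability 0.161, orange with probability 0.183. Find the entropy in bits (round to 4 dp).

2.6728 bits

H = −Σ pᵢ log₂ pᵢ.
−0.047·log₂(0.047) = 0.2073
−0.169·log₂(0.169) = 0.4335
−0.066·log₂(0.066) = 0.2588
−0.210·log₂(0.210) = 0.4728
−0.164·log₂(0.164) = 0.4278
−0.161·log₂(0.161) = 0.4242
−0.183·log₂(0.183) = 0.4484
Sum ≈ 2.6728 → 2.6728 bits.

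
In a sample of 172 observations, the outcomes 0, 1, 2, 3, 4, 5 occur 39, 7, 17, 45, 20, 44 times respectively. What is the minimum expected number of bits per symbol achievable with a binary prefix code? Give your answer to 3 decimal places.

Probabilities are the counts divided by 172.
Repeatedly combine the two least-probable nodes; the expected code length is the sum of the merged weights.
merge 7/172 + 17/172 → 6/43
merge 5/43 + 6/43 → 11/43
merge 39/172 + 11/43 → 83/172
merge 11/43 + 45/172 → 89/172
merge 83/172 + 89/172 → 1
L = 6/43 + 11/43 + 83/172 + 89/172 + 1 = 103/43 ≈ 2.395 bits/symbol.

2.395 bits/symbol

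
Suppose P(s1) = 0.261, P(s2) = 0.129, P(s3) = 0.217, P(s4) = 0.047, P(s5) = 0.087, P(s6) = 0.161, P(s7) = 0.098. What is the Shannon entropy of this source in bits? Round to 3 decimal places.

H = −Σ pᵢ log₂ pᵢ.
−0.261·log₂(0.261) = 0.5058
−0.129·log₂(0.129) = 0.3811
−0.217·log₂(0.217) = 0.4783
−0.047·log₂(0.047) = 0.2073
−0.087·log₂(0.087) = 0.3065
−0.161·log₂(0.161) = 0.4242
−0.098·log₂(0.098) = 0.3284
Sum ≈ 2.6317 → 2.632 bits.

2.632 bits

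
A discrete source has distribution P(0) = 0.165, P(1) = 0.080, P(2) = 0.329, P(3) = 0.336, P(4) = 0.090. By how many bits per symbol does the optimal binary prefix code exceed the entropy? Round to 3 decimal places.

0.080 bits

Entropy H = −Σ p log₂ p ≈ 2.0894 bits.
Huffman merges: 2/25+9/100→17/100; 33/200+17/100→67/200; 329/1000+67/200→83/125; 42/125+83/125→1. L = 2169/1000 ≈ 2.1690.
L − H = 2.1690 − 2.0894 = 0.080 bits.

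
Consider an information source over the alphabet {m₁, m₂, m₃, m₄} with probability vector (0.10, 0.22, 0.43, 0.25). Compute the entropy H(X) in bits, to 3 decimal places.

1.836 bits

H = −Σ pᵢ log₂ pᵢ.
−0.10·log₂(0.10) = 0.3322
−0.22·log₂(0.22) = 0.4806
−0.43·log₂(0.43) = 0.5236
−0.25·log₂(0.25) = 0.5000
Sum ≈ 1.8363 → 1.836 bits.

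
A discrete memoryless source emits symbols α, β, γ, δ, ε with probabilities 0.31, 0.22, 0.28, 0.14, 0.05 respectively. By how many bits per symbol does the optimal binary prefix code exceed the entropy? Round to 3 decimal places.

0.058 bits

Entropy H = −Σ p log₂ p ≈ 2.1318 bits.
Huffman merges: 1/20+7/50→19/100; 19/100+11/50→41/100; 7/25+31/100→59/100; 41/100+59/100→1. L = 219/100 ≈ 2.1900.
L − H = 2.1900 − 2.1318 = 0.058 bits.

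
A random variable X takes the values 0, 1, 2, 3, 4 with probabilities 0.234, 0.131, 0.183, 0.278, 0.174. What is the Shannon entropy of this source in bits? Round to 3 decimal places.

2.275 bits

H = −Σ pᵢ log₂ pᵢ.
−0.234·log₂(0.234) = 0.4903
−0.131·log₂(0.131) = 0.3841
−0.183·log₂(0.183) = 0.4484
−0.278·log₂(0.278) = 0.5134
−0.174·log₂(0.174) = 0.4390
Sum ≈ 2.2752 → 2.275 bits.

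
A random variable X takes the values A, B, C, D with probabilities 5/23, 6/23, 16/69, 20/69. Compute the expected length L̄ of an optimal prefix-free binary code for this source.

2 bits/symbol

Repeatedly combine the two least-probable nodes; the expected code length is the sum of the merged weights.
merge 5/23 + 16/69 → 31/69
merge 6/23 + 20/69 → 38/69
merge 31/69 + 38/69 → 1
L = 31/69 + 38/69 + 1 = 2 bits/symbol.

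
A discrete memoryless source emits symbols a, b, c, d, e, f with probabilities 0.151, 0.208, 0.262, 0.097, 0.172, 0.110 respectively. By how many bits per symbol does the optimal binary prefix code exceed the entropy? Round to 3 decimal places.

Entropy H = −Σ p log₂ p ≈ 2.5029 bits.
Huffman merges: 97/1000+11/100→207/1000; 151/1000+43/250→323/1000; 207/1000+26/125→83/200; 131/500+323/1000→117/200; 83/200+117/200→1. L = 253/100 ≈ 2.5300.
L − H = 2.5300 − 2.5029 = 0.027 bits.

0.027 bits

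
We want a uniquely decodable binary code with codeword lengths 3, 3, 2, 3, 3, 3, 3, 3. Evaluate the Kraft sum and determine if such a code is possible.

With common denominator 2^3 = 8: Σ 2^(−ℓᵢ) = 1/8 + 1/8 + 2/8 + 1/8 + 1/8 + 1/8 + 1/8 + 1/8 = 9/8 = 1.125.
Kraft's inequality requires Σ ≤ 1; here Σ = 1.125 > 1, so no such prefix code exists.

1.125; no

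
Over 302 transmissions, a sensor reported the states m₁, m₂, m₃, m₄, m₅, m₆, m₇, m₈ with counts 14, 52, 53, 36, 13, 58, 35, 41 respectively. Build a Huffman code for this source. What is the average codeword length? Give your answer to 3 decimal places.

2.897 bits/symbol

Probabilities are the counts divided by 302.
Repeatedly combine the two least-probable nodes; the expected code length is the sum of the merged weights.
merge 13/302 + 7/151 → 27/302
merge 27/302 + 35/302 → 31/151
merge 18/151 + 41/302 → 77/302
merge 26/151 + 53/302 → 105/302
merge 29/151 + 31/151 → 60/151
merge 77/302 + 105/302 → 91/151
merge 60/151 + 91/151 → 1
L = 27/302 + 31/151 + 77/302 + 105/302 + 60/151 + 91/151 + 1 = 875/302 ≈ 2.897 bits/symbol.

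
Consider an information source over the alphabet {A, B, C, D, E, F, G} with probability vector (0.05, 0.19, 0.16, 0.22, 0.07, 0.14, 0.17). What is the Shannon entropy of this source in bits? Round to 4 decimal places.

H = −Σ pᵢ log₂ pᵢ.
−0.05·log₂(0.05) = 0.2161
−0.19·log₂(0.19) = 0.4552
−0.16·log₂(0.16) = 0.4230
−0.22·log₂(0.22) = 0.4806
−0.07·log₂(0.07) = 0.2686
−0.14·log₂(0.14) = 0.3971
−0.17·log₂(0.17) = 0.4346
Sum ≈ 2.6752 → 2.6752 bits.

2.6752 bits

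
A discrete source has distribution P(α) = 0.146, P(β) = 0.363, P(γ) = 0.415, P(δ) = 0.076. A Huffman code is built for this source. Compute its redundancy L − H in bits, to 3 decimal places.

0.062 bits

Entropy H = −Σ p log₂ p ≈ 1.7451 bits.
Huffman merges: 19/250+73/500→111/500; 111/500+363/1000→117/200; 83/200+117/200→1. L = 1807/1000 ≈ 1.8070.
L − H = 1.8070 − 1.7451 = 0.062 bits.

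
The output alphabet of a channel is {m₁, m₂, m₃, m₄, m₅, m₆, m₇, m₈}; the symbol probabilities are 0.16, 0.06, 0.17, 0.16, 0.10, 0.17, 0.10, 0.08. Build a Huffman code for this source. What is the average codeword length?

2.97 bits/symbol

Repeatedly combine the two least-probable nodes; the expected code length is the sum of the merged weights.
merge 3/50 + 2/25 → 7/50
merge 1/10 + 1/10 → 1/5
merge 7/50 + 4/25 → 3/10
merge 4/25 + 17/100 → 33/100
merge 17/100 + 1/5 → 37/100
merge 3/10 + 33/100 → 63/100
merge 37/100 + 63/100 → 1
L = 7/50 + 1/5 + 3/10 + 33/100 + 37/100 + 63/100 + 1 = 297/100 = 2.97 bits/symbol.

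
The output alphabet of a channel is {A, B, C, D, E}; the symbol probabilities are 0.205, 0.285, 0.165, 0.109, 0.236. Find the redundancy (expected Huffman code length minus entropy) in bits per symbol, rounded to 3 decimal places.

0.020 bits

Entropy H = −Σ p log₂ p ≈ 2.2539 bits.
Huffman merges: 109/1000+33/200→137/500; 41/200+59/250→441/1000; 137/500+57/200→559/1000; 441/1000+559/1000→1. L = 1137/500 ≈ 2.2740.
L − H = 2.2740 − 2.2539 = 0.020 bits.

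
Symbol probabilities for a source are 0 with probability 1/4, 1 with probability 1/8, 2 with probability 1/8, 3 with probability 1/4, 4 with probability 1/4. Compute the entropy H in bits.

2.25 bits

Each probability is a power of 1/2, so log₂(1/p) is an integer.
H = Σ p·log₂(1/p) = 1/4·2 + 1/8·3 + 1/8·3 + 1/4·2 + 1/4·2 = 2.25 bits.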